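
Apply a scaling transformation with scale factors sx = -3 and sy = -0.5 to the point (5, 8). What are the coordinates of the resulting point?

Scaling matrix:
[[-3, 0], [0, -0.50]]
Result: (5 × -3, 8 × -0.5) = (-15, -4)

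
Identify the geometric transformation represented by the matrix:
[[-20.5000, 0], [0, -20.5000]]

This matrix represents: uniform scaling by factor -20.5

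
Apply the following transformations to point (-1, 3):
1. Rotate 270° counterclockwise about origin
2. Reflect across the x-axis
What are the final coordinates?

Step 1: Rotate 270° → (3, 1)
Step 2: Reflect across x-axis → (3, -1)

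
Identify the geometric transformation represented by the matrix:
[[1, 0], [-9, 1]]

This matrix represents: vertical shear with factor -9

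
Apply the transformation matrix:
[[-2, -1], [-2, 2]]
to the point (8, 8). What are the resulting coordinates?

Matrix multiplication:
[[-2, -1], [-2, 2]] × [8, 8]ᵀ
= [(-2)(8) + (-1)(8), (-2)(8) + (2)(8)]ᵀ
= [-24, 0]ᵀ
Result: (-24, 0)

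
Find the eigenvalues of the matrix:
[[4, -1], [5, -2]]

Characteristic equation: det(A - λI) = 0
λ² - (trace)λ + (det) = 0
trace = 4 + -2 = 2, det = (4)(-2) - (-1)(5) = -3
λ² - (2)λ + (-3) = 0
λ = (2 ± √((2)² - 4·(-3))) / 2 = (2 ± √16) / 2
Solving: λ = -1, 3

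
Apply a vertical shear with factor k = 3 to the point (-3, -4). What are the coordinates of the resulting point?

Shear matrix for vertical shear with factor k = 3:
[[1, 0], [3, 1]]
Result: (-3, -4) → (-3, -13)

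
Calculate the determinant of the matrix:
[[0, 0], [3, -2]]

For a 2×2 matrix [[a, b], [c, d]], det = ad - bc
det = (0)(-2) - (0)(3) = 0 - 0 = 0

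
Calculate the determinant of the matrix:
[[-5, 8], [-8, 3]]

For a 2×2 matrix [[a, b], [c, d]], det = ad - bc
det = (-5)(3) - (8)(-8) = -15 - -64 = 49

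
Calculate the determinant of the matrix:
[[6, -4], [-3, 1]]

For a 2×2 matrix [[a, b], [c, d]], det = ad - bc
det = (6)(1) - (-4)(-3) = 6 - 12 = -6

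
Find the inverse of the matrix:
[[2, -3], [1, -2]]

For [[a,b],[c,d]], inverse = (1/det)·[[d,-b],[-c,a]]
det = (2)(-2) - (-3)(1) = -4 - -3 = -1
Inverse = (1/-1)·[[-2, 3], [-1, 2]]
= [[2, -3], [1, -2]]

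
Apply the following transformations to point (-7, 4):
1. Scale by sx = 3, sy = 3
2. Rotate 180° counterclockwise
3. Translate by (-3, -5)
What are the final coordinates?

Step 1: Scale → (-21, 12)
Step 2: Rotate 180° → (21, -12)
Step 3: Translate → (18, -17)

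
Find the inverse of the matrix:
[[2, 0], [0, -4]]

For [[a,b],[c,d]], inverse = (1/det)·[[d,-b],[-c,a]]
det = (2)(-4) - (0)(0) = -8 - 0 = -8
Inverse = (1/-8)·[[-4, 0], [0, 2]]
= [[1/2, 0], [0, -1/4]]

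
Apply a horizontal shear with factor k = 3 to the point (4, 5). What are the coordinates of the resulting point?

Shear matrix for horizontal shear with factor k = 3:
[[1, 3], [0, 1]]
Result: (4, 5) → (19, 5)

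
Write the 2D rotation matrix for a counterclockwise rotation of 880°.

Rotation matrix formula: [[cos θ, -sin θ], [sin θ, cos θ]]
For θ = 880°:
cos(880°) = -0.9397
sin(880°) = 0.3420
Result: [[-0.9397, -0.3420], [0.3420, -0.9397]]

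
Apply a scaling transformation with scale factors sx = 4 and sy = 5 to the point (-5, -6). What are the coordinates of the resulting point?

Scaling matrix:
[[4, 0], [0, 5]]
Result: (-5 × 4, -6 × 5) = (-20, -30)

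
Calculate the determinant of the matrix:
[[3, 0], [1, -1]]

For a 2×2 matrix [[a, b], [c, d]], det = ad - bc
det = (3)(-1) - (0)(1) = -3 - 0 = -3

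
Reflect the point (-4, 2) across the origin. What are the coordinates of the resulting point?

Reflection across origin: (-4, 2) → (4, -2)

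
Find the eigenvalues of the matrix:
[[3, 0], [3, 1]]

Characteristic equation: det(A - λI) = 0
λ² - (trace)λ + (det) = 0
trace = 3 + 1 = 4, det = (3)(1) - (0)(3) = 3
λ² - (4)λ + (3) = 0
λ = (4 ± √((4)² - 4·(3))) / 2 = (4 ± √4) / 2
Solving: λ = 1, 3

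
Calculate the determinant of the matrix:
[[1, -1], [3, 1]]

For a 2×2 matrix [[a, b], [c, d]], det = ad - bc
det = (1)(1) - (-1)(3) = 1 - -3 = 4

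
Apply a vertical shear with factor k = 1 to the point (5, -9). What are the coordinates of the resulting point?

Shear matrix for vertical shear with factor k = 1:
[[1, 0], [1, 1]]
Result: (5, -9) → (5, -4)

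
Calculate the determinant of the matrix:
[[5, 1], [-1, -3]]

For a 2×2 matrix [[a, b], [c, d]], det = ad - bc
det = (5)(-3) - (1)(-1) = -15 - -1 = -14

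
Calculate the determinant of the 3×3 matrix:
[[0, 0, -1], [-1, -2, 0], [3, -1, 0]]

Expansion along first row:
det = 0·det([[-2,0],[-1,0]]) - 0·det([[-1,0],[3,0]]) + -1·det([[-1,-2],[3,-1]])
    = 0·(-2·0 - 0·-1) - 0·(-1·0 - 0·3) + -1·(-1·-1 - -2·3)
    = 0·0 - 0·0 + -1·7
    = 0 + 0 + -7 = -7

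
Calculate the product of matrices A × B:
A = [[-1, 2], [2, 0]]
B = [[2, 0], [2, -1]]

Matrix multiplication:
C[0][0] = -1×2 + 2×2 = 2
C[0][1] = -1×0 + 2×-1 = -2
C[1][0] = 2×2 + 0×2 = 4
C[1][1] = 2×0 + 0×-1 = 0
Result: [[2, -2], [4, 0]]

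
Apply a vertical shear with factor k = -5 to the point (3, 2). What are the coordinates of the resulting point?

Shear matrix for vertical shear with factor k = -5:
[[1, 0], [-5, 1]]
Result: (3, 2) → (3, -13)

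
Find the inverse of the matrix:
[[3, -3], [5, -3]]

For [[a,b],[c,d]], inverse = (1/det)·[[d,-b],[-c,a]]
det = (3)(-3) - (-3)(5) = -9 - -15 = 6
Inverse = (1/6)·[[-3, 3], [-5, 3]]
= [[-1/2, 1/2], [-5/6, 1/2]]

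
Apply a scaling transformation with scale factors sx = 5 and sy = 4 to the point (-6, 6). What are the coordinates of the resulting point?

Scaling matrix:
[[5, 0], [0, 4]]
Result: (-6 × 5, 6 × 4) = (-30, 24)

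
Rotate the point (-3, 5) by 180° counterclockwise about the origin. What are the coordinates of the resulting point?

Rotation matrix for 180°: [[cos 180°, -sin 180°], [sin 180°, cos 180°]] = [[-1, 0], [0, -1]]
[[-1, 0], [0, -1]] × [-3, 5]ᵀ = [3, -5]ᵀ
Result: (3, -5)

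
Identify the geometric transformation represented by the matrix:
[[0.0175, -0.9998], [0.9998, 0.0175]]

This matrix represents: rotation by 89° counterclockwise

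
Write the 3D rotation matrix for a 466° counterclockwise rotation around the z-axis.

Rotation matrix for counterclockwise 466° around z-axis:
cos(466°) = -0.2756, sin(466°) = 0.9613
Result: [[-0.2756, -0.9613, 0], [0.9613, -0.2756, 0], [0, 0, 1]]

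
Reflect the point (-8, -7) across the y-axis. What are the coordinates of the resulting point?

Reflection across y-axis: (-8, -7) → (8, -7)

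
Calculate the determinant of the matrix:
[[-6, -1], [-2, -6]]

For a 2×2 matrix [[a, b], [c, d]], det = ad - bc
det = (-6)(-6) - (-1)(-2) = 36 - 2 = 34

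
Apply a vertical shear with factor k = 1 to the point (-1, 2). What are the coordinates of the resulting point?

Shear matrix for vertical shear with factor k = 1:
[[1, 0], [1, 1]]
Result: (-1, 2) → (-1, 1)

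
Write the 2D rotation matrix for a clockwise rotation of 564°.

Rotation matrix formula: [[cos θ, -sin θ], [sin θ, cos θ]]
A clockwise rotation by 564° is equivalent to a counterclockwise rotation by -564°.
For θ = -564°:
cos(-564°) = -0.9135
sin(-564°) = 0.4067
Result: [[-0.9135, -0.4067], [0.4067, -0.9135]]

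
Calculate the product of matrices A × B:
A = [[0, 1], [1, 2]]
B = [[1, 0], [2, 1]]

Matrix multiplication:
C[0][0] = 0×1 + 1×2 = 2
C[0][1] = 0×0 + 1×1 = 1
C[1][0] = 1×1 + 2×2 = 5
C[1][1] = 1×0 + 2×1 = 2
Result: [[2, 1], [5, 2]]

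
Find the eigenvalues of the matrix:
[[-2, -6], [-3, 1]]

Characteristic equation: det(A - λI) = 0
λ² - (trace)λ + (det) = 0
trace = -2 + 1 = -1, det = (-2)(1) - (-6)(-3) = -20
λ² - (-1)λ + (-20) = 0
λ = (-1 ± √((-1)² - 4·(-20))) / 2 = (-1 ± √81) / 2
Solving: λ = -5, 4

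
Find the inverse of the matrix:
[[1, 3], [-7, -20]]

For [[a,b],[c,d]], inverse = (1/det)·[[d,-b],[-c,a]]
det = (1)(-20) - (3)(-7) = -20 - -21 = 1
Inverse = [[-20, -3], [7, 1]]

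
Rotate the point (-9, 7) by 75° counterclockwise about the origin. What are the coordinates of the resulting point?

Rotation matrix for 75°: [[cos 75°, -sin 75°], [sin 75°, cos 75°]] ≈ [[0.258819, -0.965926], [0.965926, 0.258819]]
[[0.258819, -0.965926], [0.965926, 0.258819]] × [-9, 7]ᵀ ≈ [-9.0909, -6.8816]ᵀ
Result: (-9.0909, -6.8816)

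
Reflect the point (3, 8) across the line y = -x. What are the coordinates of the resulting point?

Reflection across line y = -x: (3, 8) → (-8, -3)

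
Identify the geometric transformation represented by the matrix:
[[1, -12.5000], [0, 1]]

This matrix represents: horizontal shear with factor -12.5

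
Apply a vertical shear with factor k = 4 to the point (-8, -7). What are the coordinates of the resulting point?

Shear matrix for vertical shear with factor k = 4:
[[1, 0], [4, 1]]
Result: (-8, -7) → (-8, -39)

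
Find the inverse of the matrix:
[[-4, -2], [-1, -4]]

For [[a,b],[c,d]], inverse = (1/det)·[[d,-b],[-c,a]]
det = (-4)(-4) - (-2)(-1) = 16 - 2 = 14
Inverse = (1/14)·[[-4, 2], [1, -4]]
= [[-2/7, 1/7], [1/14, -2/7]]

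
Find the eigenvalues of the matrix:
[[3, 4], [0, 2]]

Characteristic equation: det(A - λI) = 0
λ² - (trace)λ + (det) = 0
trace = 3 + 2 = 5, det = (3)(2) - (4)(0) = 6
λ² - (5)λ + (6) = 0
λ = (5 ± √((5)² - 4·(6))) / 2 = (5 ± √1) / 2
Solving: λ = 2, 3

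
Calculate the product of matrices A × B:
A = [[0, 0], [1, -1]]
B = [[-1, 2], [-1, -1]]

Matrix multiplication:
C[0][0] = 0×-1 + 0×-1 = 0
C[0][1] = 0×2 + 0×-1 = 0
C[1][0] = 1×-1 + -1×-1 = 0
C[1][1] = 1×2 + -1×-1 = 3
Result: [[0, 0], [0, 3]]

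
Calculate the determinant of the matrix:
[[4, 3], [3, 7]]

For a 2×2 matrix [[a, b], [c, d]], det = ad - bc
det = (4)(7) - (3)(3) = 28 - 9 = 19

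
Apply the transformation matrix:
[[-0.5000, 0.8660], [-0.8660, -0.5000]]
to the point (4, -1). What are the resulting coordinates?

Matrix multiplication:
[[-0.5000, 0.8660], [-0.8660, -0.5000]] × [4, -1]ᵀ
= [(-0.5000)(4) + (0.8660)(-1), (-0.8660)(4) + (-0.5000)(-1)]ᵀ
= [-2.8660, -2.9640]ᵀ
Result: (-2.8660, -2.9640)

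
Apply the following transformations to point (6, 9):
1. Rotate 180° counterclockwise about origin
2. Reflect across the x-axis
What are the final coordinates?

Step 1: Rotate 180° → (-6, -9)
Step 2: Reflect across x-axis → (-6, 9)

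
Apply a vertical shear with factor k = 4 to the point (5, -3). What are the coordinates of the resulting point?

Shear matrix for vertical shear with factor k = 4:
[[1, 0], [4, 1]]
Result: (5, -3) → (5, 17)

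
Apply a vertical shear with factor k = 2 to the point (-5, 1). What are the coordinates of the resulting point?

Shear matrix for vertical shear with factor k = 2:
[[1, 0], [2, 1]]
Result: (-5, 1) → (-5, -9)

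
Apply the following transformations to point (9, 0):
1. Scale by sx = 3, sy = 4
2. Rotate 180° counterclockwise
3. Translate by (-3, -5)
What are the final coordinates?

Step 1: Scale → (27, 0)
Step 2: Rotate 180° → (-27, 0)
Step 3: Translate → (-30, -5)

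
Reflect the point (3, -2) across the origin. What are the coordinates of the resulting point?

Reflection across origin: (3, -2) → (-3, 2)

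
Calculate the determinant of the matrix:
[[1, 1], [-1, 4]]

For a 2×2 matrix [[a, b], [c, d]], det = ad - bc
det = (1)(4) - (1)(-1) = 4 - -1 = 5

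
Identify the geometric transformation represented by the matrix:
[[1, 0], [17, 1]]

This matrix represents: vertical shear with factor 17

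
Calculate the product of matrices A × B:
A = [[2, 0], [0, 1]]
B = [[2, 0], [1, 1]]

Matrix multiplication:
C[0][0] = 2×2 + 0×1 = 4
C[0][1] = 2×0 + 0×1 = 0
C[1][0] = 0×2 + 1×1 = 1
C[1][1] = 0×0 + 1×1 = 1
Result: [[4, 0], [1, 1]]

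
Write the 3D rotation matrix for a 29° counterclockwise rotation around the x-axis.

Rotation matrix for counterclockwise 29° around x-axis:
cos(29°) = 0.8746, sin(29°) = 0.4848
Result: [[1, 0, 0], [0, 0.8746, -0.4848], [0, 0.4848, 0.8746]]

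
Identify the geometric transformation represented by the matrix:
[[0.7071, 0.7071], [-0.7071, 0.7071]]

This matrix represents: rotation by 315° counterclockwise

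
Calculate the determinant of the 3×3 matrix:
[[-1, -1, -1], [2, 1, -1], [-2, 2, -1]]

Expansion along first row:
det = -1·det([[1,-1],[2,-1]]) - -1·det([[2,-1],[-2,-1]]) + -1·det([[2,1],[-2,2]])
    = -1·(1·-1 - -1·2) - -1·(2·-1 - -1·-2) + -1·(2·2 - 1·-2)
    = -1·1 - -1·-4 + -1·6
    = -1 + -4 + -6 = -11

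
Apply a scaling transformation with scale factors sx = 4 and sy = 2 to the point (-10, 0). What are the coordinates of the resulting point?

Scaling matrix:
[[4, 0], [0, 2]]
Result: (-10 × 4, 0 × 2) = (-40, 0)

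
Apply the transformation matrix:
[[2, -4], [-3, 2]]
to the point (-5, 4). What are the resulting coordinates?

Matrix multiplication:
[[2, -4], [-3, 2]] × [-5, 4]ᵀ
= [(2)(-5) + (-4)(4), (-3)(-5) + (2)(4)]ᵀ
= [-26, 23]ᵀ
Result: (-26, 23)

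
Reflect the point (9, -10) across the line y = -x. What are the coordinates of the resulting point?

Reflection across line y = -x: (9, -10) → (10, -9)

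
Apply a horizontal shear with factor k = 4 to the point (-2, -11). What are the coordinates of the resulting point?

Shear matrix for horizontal shear with factor k = 4:
[[1, 4], [0, 1]]
Result: (-2, -11) → (-46, -11)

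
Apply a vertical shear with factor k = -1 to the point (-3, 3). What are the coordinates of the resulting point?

Shear matrix for vertical shear with factor k = -1:
[[1, 0], [-1, 1]]
Result: (-3, 3) → (-3, 6)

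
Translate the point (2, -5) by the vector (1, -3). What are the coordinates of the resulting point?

Translation by (1, -3) (homogeneous matrix [[1, 0, 1], [0, 1, -3], [0, 0, 1]]):
x' = 2 + 1 = 3
y' = -5 + -3 = -8
Result: (3, -8)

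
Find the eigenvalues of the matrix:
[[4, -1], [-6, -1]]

Characteristic equation: det(A - λI) = 0
λ² - (trace)λ + (det) = 0
trace = 4 + -1 = 3, det = (4)(-1) - (-1)(-6) = -10
λ² - (3)λ + (-10) = 0
λ = (3 ± √((3)² - 4·(-10))) / 2 = (3 ± √49) / 2
Solving: λ = -2, 5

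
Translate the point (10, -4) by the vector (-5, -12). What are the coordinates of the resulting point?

Translation by (-5, -12) (homogeneous matrix [[1, 0, -5], [0, 1, -12], [0, 0, 1]]):
x' = 10 + -5 = 5
y' = -4 + -12 = -16
Result: (5, -16)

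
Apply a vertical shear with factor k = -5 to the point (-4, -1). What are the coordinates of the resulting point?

Shear matrix for vertical shear with factor k = -5:
[[1, 0], [-5, 1]]
Result: (-4, -1) → (-4, 19)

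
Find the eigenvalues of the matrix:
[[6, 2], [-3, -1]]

Characteristic equation: det(A - λI) = 0
λ² - (trace)λ + (det) = 0
trace = 6 + -1 = 5, det = (6)(-1) - (2)(-3) = 0
λ² - (5)λ + (0) = 0
λ = (5 ± √((5)² - 4·(0))) / 2 = (5 ± √25) / 2
Solving: λ = 0, 5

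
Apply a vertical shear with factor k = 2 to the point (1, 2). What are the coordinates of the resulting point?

Shear matrix for vertical shear with factor k = 2:
[[1, 0], [2, 1]]
Result: (1, 2) → (1, 4)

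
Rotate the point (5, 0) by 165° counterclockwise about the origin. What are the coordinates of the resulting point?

Rotation matrix for 165°: [[cos 165°, -sin 165°], [sin 165°, cos 165°]] ≈ [[-0.965926, -0.258819], [0.258819, -0.965926]]
[[-0.965926, -0.258819], [0.258819, -0.965926]] × [5, 0]ᵀ ≈ [-4.8296, 1.2941]ᵀ
Result: (-4.8296, 1.2941)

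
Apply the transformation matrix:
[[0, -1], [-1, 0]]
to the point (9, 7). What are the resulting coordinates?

Matrix multiplication:
[[0, -1], [-1, 0]] × [9, 7]ᵀ
= [(0)(9) + (-1)(7), (-1)(9) + (0)(7)]ᵀ
= [-7, -9]ᵀ
Result: (-7, -9)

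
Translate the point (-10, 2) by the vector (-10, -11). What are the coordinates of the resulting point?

Translation by (-10, -11) (homogeneous matrix [[1, 0, -10], [0, 1, -11], [0, 0, 1]]):
x' = -10 + -10 = -20
y' = 2 + -11 = -9
Result: (-20, -9)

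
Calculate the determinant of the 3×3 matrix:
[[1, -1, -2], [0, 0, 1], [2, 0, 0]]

Expansion along first row:
det = 1·det([[0,1],[0,0]]) - -1·det([[0,1],[2,0]]) + -2·det([[0,0],[2,0]])
    = 1·(0·0 - 1·0) - -1·(0·0 - 1·2) + -2·(0·0 - 0·2)
    = 1·0 - -1·-2 + -2·0
    = 0 + -2 + 0 = -2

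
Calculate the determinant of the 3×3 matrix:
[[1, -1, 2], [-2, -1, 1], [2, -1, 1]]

Expansion along first row:
det = 1·det([[-1,1],[-1,1]]) - -1·det([[-2,1],[2,1]]) + 2·det([[-2,-1],[2,-1]])
    = 1·(-1·1 - 1·-1) - -1·(-2·1 - 1·2) + 2·(-2·-1 - -1·2)
    = 1·0 - -1·-4 + 2·4
    = 0 + -4 + 8 = 4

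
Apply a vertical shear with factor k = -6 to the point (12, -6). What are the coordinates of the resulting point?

Shear matrix for vertical shear with factor k = -6:
[[1, 0], [-6, 1]]
Result: (12, -6) → (12, -78)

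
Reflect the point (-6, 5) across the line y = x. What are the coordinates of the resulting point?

Reflection across line y = x: (-6, 5) → (5, -6)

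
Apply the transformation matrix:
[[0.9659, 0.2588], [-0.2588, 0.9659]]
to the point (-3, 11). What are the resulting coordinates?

Matrix multiplication:
[[0.9659, 0.2588], [-0.2588, 0.9659]] × [-3, 11]ᵀ
= [(0.9659)(-3) + (0.2588)(11), (-0.2588)(-3) + (0.9659)(11)]ᵀ
= [-0.0509, 11.4013]ᵀ
Result: (-0.0509, 11.4013)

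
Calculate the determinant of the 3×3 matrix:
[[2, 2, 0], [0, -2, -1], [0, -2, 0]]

Expansion along first row:
det = 2·det([[-2,-1],[-2,0]]) - 2·det([[0,-1],[0,0]]) + 0·det([[0,-2],[0,-2]])
    = 2·(-2·0 - -1·-2) - 2·(0·0 - -1·0) + 0·(0·-2 - -2·0)
    = 2·-2 - 2·0 + 0·0
    = -4 + 0 + 0 = -4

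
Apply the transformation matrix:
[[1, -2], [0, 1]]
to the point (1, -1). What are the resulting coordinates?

Matrix multiplication:
[[1, -2], [0, 1]] × [1, -1]ᵀ
= [(1)(1) + (-2)(-1), (0)(1) + (1)(-1)]ᵀ
= [3, -1]ᵀ
Result: (3, -1)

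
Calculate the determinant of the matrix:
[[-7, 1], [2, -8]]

For a 2×2 matrix [[a, b], [c, d]], det = ad - bc
det = (-7)(-8) - (1)(2) = 56 - 2 = 54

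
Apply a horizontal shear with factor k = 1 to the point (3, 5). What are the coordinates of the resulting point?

Shear matrix for horizontal shear with factor k = 1:
[[1, 1], [0, 1]]
Result: (3, 5) → (8, 5)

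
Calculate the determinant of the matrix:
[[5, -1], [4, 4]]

For a 2×2 matrix [[a, b], [c, d]], det = ad - bc
det = (5)(4) - (-1)(4) = 20 - -4 = 24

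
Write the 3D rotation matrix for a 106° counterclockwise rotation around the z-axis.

Rotation matrix for counterclockwise 106° around z-axis:
cos(106°) = -0.2756, sin(106°) = 0.9613
Result: [[-0.2756, -0.9613, 0], [0.9613, -0.2756, 0], [0, 0, 1]]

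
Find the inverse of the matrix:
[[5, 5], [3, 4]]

For [[a,b],[c,d]], inverse = (1/det)·[[d,-b],[-c,a]]
det = (5)(4) - (5)(3) = 20 - 15 = 5
Inverse = (1/5)·[[4, -5], [-3, 5]]
= [[4/5, -1], [-3/5, 1]]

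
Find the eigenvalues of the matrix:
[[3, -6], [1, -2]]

Characteristic equation: det(A - λI) = 0
λ² - (trace)λ + (det) = 0
trace = 3 + -2 = 1, det = (3)(-2) - (-6)(1) = 0
λ² - (1)λ + (0) = 0
λ = (1 ± √((1)² - 4·(0))) / 2 = (1 ± √1) / 2
Solving: λ = 0, 1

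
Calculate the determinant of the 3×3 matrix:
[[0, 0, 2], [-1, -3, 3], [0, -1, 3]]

Expansion along first row:
det = 0·det([[-3,3],[-1,3]]) - 0·det([[-1,3],[0,3]]) + 2·det([[-1,-3],[0,-1]])
    = 0·(-3·3 - 3·-1) - 0·(-1·3 - 3·0) + 2·(-1·-1 - -3·0)
    = 0·-6 - 0·-3 + 2·1
    = 0 + 0 + 2 = 2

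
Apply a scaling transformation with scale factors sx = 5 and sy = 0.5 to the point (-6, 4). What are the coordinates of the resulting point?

Scaling matrix:
[[5, 0], [0, 0.50]]
Result: (-6 × 5, 4 × 0.5) = (-30, 2)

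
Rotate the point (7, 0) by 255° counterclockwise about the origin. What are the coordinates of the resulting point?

Rotation matrix for 255°: [[cos 255°, -sin 255°], [sin 255°, cos 255°]] ≈ [[-0.258819, 0.965926], [-0.965926, -0.258819]]
[[-0.258819, 0.965926], [-0.965926, -0.258819]] × [7, 0]ᵀ ≈ [-1.8117, -6.7615]ᵀ
Result: (-1.8117, -6.7615)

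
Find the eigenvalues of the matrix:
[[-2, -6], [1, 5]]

Characteristic equation: det(A - λI) = 0
λ² - (trace)λ + (det) = 0
trace = -2 + 5 = 3, det = (-2)(5) - (-6)(1) = -4
λ² - (3)λ + (-4) = 0
λ = (3 ± √((3)² - 4·(-4))) / 2 = (3 ± √25) / 2
Solving: λ = -1, 4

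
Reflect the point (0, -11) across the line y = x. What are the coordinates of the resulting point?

Reflection across line y = x: (0, -11) → (-11, 0)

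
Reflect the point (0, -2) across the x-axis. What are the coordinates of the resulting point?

Reflection across x-axis: (0, -2) → (0, 2)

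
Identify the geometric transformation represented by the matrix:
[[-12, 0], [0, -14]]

This matrix represents: non-uniform scaling by sx = -12, sy = -14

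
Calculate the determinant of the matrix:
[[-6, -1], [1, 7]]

For a 2×2 matrix [[a, b], [c, d]], det = ad - bc
det = (-6)(7) - (-1)(1) = -42 - -1 = -41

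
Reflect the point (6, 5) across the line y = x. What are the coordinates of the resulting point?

Reflection across line y = x: (6, 5) → (5, 6)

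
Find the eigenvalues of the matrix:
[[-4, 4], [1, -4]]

Characteristic equation: det(A - λI) = 0
λ² - (trace)λ + (det) = 0
trace = -4 + -4 = -8, det = (-4)(-4) - (4)(1) = 12
λ² - (-8)λ + (12) = 0
λ = (-8 ± √((-8)² - 4·(12))) / 2 = (-8 ± √16) / 2
Solving: λ = -6, -2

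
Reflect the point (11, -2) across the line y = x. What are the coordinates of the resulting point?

Reflection across line y = x: (11, -2) → (-2, 11)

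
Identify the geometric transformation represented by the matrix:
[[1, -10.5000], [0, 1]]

This matrix represents: horizontal shear with factor -10.5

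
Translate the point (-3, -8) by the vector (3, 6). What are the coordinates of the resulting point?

Translation by (3, 6) (homogeneous matrix [[1, 0, 3], [0, 1, 6], [0, 0, 1]]):
x' = -3 + 3 = 0
y' = -8 + 6 = -2
Result: (0, -2)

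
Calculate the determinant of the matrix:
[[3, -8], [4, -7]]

For a 2×2 matrix [[a, b], [c, d]], det = ad - bc
det = (3)(-7) - (-8)(4) = -21 - -32 = 11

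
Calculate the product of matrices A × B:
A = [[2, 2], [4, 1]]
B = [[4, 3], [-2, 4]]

Matrix multiplication:
C[0][0] = 2×4 + 2×-2 = 4
C[0][1] = 2×3 + 2×4 = 14
C[1][0] = 4×4 + 1×-2 = 14
C[1][1] = 4×3 + 1×4 = 16
Result: [[4, 14], [14, 16]]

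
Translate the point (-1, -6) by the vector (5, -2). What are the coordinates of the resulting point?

Translation by (5, -2) (homogeneous matrix [[1, 0, 5], [0, 1, -2], [0, 0, 1]]):
x' = -1 + 5 = 4
y' = -6 + -2 = -8
Result: (4, -8)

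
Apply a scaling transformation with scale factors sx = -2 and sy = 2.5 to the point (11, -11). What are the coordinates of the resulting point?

Scaling matrix:
[[-2, 0], [0, 2.50]]
Result: (11 × -2, -11 × 2.5) = (-22, -27.5)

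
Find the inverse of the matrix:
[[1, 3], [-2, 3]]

For [[a,b],[c,d]], inverse = (1/det)·[[d,-b],[-c,a]]
det = (1)(3) - (3)(-2) = 3 - -6 = 9
Inverse = (1/9)·[[3, -3], [2, 1]]
= [[1/3, -1/3], [2/9, 1/9]]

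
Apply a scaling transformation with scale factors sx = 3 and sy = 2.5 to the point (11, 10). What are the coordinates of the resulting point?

Scaling matrix:
[[3, 0], [0, 2.50]]
Result: (11 × 3, 10 × 2.5) = (33, 25)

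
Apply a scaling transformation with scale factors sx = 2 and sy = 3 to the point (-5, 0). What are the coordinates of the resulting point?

Scaling matrix:
[[2, 0], [0, 3]]
Result: (-5 × 2, 0 × 3) = (-10, 0)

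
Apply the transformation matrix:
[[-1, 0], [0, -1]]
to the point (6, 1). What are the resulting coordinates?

Matrix multiplication:
[[-1, 0], [0, -1]] × [6, 1]ᵀ
= [(-1)(6) + (0)(1), (0)(6) + (-1)(1)]ᵀ
= [-6, -1]ᵀ
Result: (-6, -1)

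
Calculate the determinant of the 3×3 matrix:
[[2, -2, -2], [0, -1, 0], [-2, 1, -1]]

Expansion along first row:
det = 2·det([[-1,0],[1,-1]]) - -2·det([[0,0],[-2,-1]]) + -2·det([[0,-1],[-2,1]])
    = 2·(-1·-1 - 0·1) - -2·(0·-1 - 0·-2) + -2·(0·1 - -1·-2)
    = 2·1 - -2·0 + -2·-2
    = 2 + 0 + 4 = 6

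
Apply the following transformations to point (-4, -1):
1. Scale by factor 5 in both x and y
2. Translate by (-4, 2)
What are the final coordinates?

Step 1: Scale (-4, -1) by 5 → (-20, -5)
Step 2: Translate by (-4, 2) → (-24, -3)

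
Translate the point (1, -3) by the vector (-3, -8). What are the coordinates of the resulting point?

Translation by (-3, -8) (homogeneous matrix [[1, 0, -3], [0, 1, -8], [0, 0, 1]]):
x' = 1 + -3 = -2
y' = -3 + -8 = -11
Result: (-2, -11)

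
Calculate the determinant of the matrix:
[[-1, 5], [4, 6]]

For a 2×2 matrix [[a, b], [c, d]], det = ad - bc
det = (-1)(6) - (5)(4) = -6 - 20 = -26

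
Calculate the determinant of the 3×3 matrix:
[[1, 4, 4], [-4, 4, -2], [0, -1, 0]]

Expansion along first row:
det = 1·det([[4,-2],[-1,0]]) - 4·det([[-4,-2],[0,0]]) + 4·det([[-4,4],[0,-1]])
    = 1·(4·0 - -2·-1) - 4·(-4·0 - -2·0) + 4·(-4·-1 - 4·0)
    = 1·-2 - 4·0 + 4·4
    = -2 + 0 + 16 = 14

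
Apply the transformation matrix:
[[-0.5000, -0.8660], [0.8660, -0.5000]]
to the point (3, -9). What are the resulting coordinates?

Matrix multiplication:
[[-0.5000, -0.8660], [0.8660, -0.5000]] × [3, -9]ᵀ
= [(-0.5000)(3) + (-0.8660)(-9), (0.8660)(3) + (-0.5000)(-9)]ᵀ
= [6.2940, 7.0980]ᵀ
Result: (6.2940, 7.0980)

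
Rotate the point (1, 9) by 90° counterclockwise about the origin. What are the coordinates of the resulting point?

Rotation matrix for 90°: [[cos 90°, -sin 90°], [sin 90°, cos 90°]] = [[0, -1], [1, 0]]
[[0, -1], [1, 0]] × [1, 9]ᵀ = [-9, 1]ᵀ
Result: (-9, 1)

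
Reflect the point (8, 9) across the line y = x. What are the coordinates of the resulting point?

Reflection across line y = x: (8, 9) → (9, 8)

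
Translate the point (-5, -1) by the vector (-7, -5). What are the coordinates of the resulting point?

Translation by (-7, -5) (homogeneous matrix [[1, 0, -7], [0, 1, -5], [0, 0, 1]]):
x' = -5 + -7 = -12
y' = -1 + -5 = -6
Result: (-12, -6)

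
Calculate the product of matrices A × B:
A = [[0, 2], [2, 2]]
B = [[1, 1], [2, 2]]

Matrix multiplication:
C[0][0] = 0×1 + 2×2 = 4
C[0][1] = 0×1 + 2×2 = 4
C[1][0] = 2×1 + 2×2 = 6
C[1][1] = 2×1 + 2×2 = 6
Result: [[4, 4], [6, 6]]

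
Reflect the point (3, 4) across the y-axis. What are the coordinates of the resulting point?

Reflection across y-axis: (3, 4) → (-3, 4)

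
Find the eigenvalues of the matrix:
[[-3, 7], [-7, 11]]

Characteristic equation: det(A - λI) = 0
λ² - (trace)λ + (det) = 0
trace = -3 + 11 = 8, det = (-3)(11) - (7)(-7) = 16
λ² - (8)λ + (16) = 0
λ = (8 ± √((8)² - 4·(16))) / 2 = (8 ± √0) / 2
Solving: λ = 4, 4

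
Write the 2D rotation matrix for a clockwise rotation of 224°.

Rotation matrix formula: [[cos θ, -sin θ], [sin θ, cos θ]]
A clockwise rotation by 224° is equivalent to a counterclockwise rotation by -224°.
For θ = -224°:
cos(-224°) = -0.7193
sin(-224°) = 0.6947
Result: [[-0.7193, -0.6947], [0.6947, -0.7193]]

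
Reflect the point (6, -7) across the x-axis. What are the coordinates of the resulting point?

Reflection across x-axis: (6, -7) → (6, 7)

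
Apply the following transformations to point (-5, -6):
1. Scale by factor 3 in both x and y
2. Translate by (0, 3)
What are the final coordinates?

Step 1: Scale (-5, -6) by 3 → (-15, -18)
Step 2: Translate by (0, 3) → (-15, -15)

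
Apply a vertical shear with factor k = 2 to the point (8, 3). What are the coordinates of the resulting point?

Shear matrix for vertical shear with factor k = 2:
[[1, 0], [2, 1]]
Result: (8, 3) → (8, 19)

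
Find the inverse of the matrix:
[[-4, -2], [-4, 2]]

For [[a,b],[c,d]], inverse = (1/det)·[[d,-b],[-c,a]]
det = (-4)(2) - (-2)(-4) = -8 - 8 = -16
Inverse = (1/-16)·[[2, 2], [4, -4]]
= [[-1/8, -1/8], [-1/4, 1/4]]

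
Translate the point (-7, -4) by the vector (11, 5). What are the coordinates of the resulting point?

Translation by (11, 5) (homogeneous matrix [[1, 0, 11], [0, 1, 5], [0, 0, 1]]):
x' = -7 + 11 = 4
y' = -4 + 5 = 1
Result: (4, 1)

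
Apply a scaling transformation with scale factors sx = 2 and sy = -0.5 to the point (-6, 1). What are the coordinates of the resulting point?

Scaling matrix:
[[2, 0], [0, -0.50]]
Result: (-6 × 2, 1 × -0.5) = (-12, -0.5)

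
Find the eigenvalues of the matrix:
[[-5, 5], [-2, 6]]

Characteristic equation: det(A - λI) = 0
λ² - (trace)λ + (det) = 0
trace = -5 + 6 = 1, det = (-5)(6) - (5)(-2) = -20
λ² - (1)λ + (-20) = 0
λ = (1 ± √((1)² - 4·(-20))) / 2 = (1 ± √81) / 2
Solving: λ = -4, 5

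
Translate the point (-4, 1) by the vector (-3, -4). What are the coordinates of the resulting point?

Translation by (-3, -4) (homogeneous matrix [[1, 0, -3], [0, 1, -4], [0, 0, 1]]):
x' = -4 + -3 = -7
y' = 1 + -4 = -3
Result: (-7, -3)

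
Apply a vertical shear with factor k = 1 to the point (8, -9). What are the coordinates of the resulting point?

Shear matrix for vertical shear with factor k = 1:
[[1, 0], [1, 1]]
Result: (8, -9) → (8, -1)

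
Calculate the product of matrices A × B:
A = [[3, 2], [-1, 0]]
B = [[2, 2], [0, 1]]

Matrix multiplication:
C[0][0] = 3×2 + 2×0 = 6
C[0][1] = 3×2 + 2×1 = 8
C[1][0] = -1×2 + 0×0 = -2
C[1][1] = -1×2 + 0×1 = -2
Result: [[6, 8], [-2, -2]]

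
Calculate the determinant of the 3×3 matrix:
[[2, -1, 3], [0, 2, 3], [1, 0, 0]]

Expansion along first row:
det = 2·det([[2,3],[0,0]]) - -1·det([[0,3],[1,0]]) + 3·det([[0,2],[1,0]])
    = 2·(2·0 - 3·0) - -1·(0·0 - 3·1) + 3·(0·0 - 2·1)
    = 2·0 - -1·-3 + 3·-2
    = 0 + -3 + -6 = -9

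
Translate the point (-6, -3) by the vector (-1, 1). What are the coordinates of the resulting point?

Translation by (-1, 1) (homogeneous matrix [[1, 0, -1], [0, 1, 1], [0, 0, 1]]):
x' = -6 + -1 = -7
y' = -3 + 1 = -2
Result: (-7, -2)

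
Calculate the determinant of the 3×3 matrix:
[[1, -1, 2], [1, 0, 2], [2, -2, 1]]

Expansion along first row:
det = 1·det([[0,2],[-2,1]]) - -1·det([[1,2],[2,1]]) + 2·det([[1,0],[2,-2]])
    = 1·(0·1 - 2·-2) - -1·(1·1 - 2·2) + 2·(1·-2 - 0·2)
    = 1·4 - -1·-3 + 2·-2
    = 4 + -3 + -4 = -3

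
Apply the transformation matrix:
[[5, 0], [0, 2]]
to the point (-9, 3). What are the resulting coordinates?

Matrix multiplication:
[[5, 0], [0, 2]] × [-9, 3]ᵀ
= [(5)(-9) + (0)(3), (0)(-9) + (2)(3)]ᵀ
= [-45, 6]ᵀ
Result: (-45, 6)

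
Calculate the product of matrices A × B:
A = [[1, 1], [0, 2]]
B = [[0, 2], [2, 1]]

Matrix multiplication:
C[0][0] = 1×0 + 1×2 = 2
C[0][1] = 1×2 + 1×1 = 3
C[1][0] = 0×0 + 2×2 = 4
C[1][1] = 0×2 + 2×1 = 2
Result: [[2, 3], [4, 2]]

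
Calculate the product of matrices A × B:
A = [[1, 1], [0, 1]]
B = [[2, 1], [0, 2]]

Matrix multiplication:
C[0][0] = 1×2 + 1×0 = 2
C[0][1] = 1×1 + 1×2 = 3
C[1][0] = 0×2 + 1×0 = 0
C[1][1] = 0×1 + 1×2 = 2
Result: [[2, 3], [0, 2]]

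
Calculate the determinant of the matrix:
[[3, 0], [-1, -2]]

For a 2×2 matrix [[a, b], [c, d]], det = ad - bc
det = (3)(-2) - (0)(-1) = -6 - 0 = -6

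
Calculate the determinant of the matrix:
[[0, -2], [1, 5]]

For a 2×2 matrix [[a, b], [c, d]], det = ad - bc
det = (0)(5) - (-2)(1) = 0 - -2 = 2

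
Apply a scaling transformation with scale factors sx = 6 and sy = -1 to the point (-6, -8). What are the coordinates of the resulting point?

Scaling matrix:
[[6, 0], [0, -1]]
Result: (-6 × 6, -8 × -1) = (-36, 8)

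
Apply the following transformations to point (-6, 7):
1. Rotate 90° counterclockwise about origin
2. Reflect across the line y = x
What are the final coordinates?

Step 1: Rotate 90° → (-7, -6)
Step 2: Reflect across line y = x → (-6, -7)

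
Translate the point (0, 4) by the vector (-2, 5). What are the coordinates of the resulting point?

Translation by (-2, 5) (homogeneous matrix [[1, 0, -2], [0, 1, 5], [0, 0, 1]]):
x' = 0 + -2 = -2
y' = 4 + 5 = 9
Result: (-2, 9)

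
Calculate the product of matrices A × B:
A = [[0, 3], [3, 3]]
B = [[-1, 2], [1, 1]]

Matrix multiplication:
C[0][0] = 0×-1 + 3×1 = 3
C[0][1] = 0×2 + 3×1 = 3
C[1][0] = 3×-1 + 3×1 = 0
C[1][1] = 3×2 + 3×1 = 9
Result: [[3, 3], [0, 9]]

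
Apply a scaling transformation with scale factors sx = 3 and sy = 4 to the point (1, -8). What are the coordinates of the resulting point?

Scaling matrix:
[[3, 0], [0, 4]]
Result: (1 × 3, -8 × 4) = (3, -32)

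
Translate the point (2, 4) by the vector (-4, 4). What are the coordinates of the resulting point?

Translation by (-4, 4) (homogeneous matrix [[1, 0, -4], [0, 1, 4], [0, 0, 1]]):
x' = 2 + -4 = -2
y' = 4 + 4 = 8
Result: (-2, 8)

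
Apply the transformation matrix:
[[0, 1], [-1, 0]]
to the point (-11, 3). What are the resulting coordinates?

Matrix multiplication:
[[0, 1], [-1, 0]] × [-11, 3]ᵀ
= [(0)(-11) + (1)(3), (-1)(-11) + (0)(3)]ᵀ
= [3, 11]ᵀ
Result: (3, 11)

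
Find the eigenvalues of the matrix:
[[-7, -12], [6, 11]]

Characteristic equation: det(A - λI) = 0
λ² - (trace)λ + (det) = 0
trace = -7 + 11 = 4, det = (-7)(11) - (-12)(6) = -5
λ² - (4)λ + (-5) = 0
λ = (4 ± √((4)² - 4·(-5))) / 2 = (4 ± √36) / 2
Solving: λ = -1, 5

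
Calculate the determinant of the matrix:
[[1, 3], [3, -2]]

For a 2×2 matrix [[a, b], [c, d]], det = ad - bc
det = (1)(-2) - (3)(3) = -2 - 9 = -11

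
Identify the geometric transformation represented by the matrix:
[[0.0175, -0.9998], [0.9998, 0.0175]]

This matrix represents: rotation by 89° counterclockwise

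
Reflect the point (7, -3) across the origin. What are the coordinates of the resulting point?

Reflection across origin: (7, -3) → (-7, 3)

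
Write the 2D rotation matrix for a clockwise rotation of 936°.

Rotation matrix formula: [[cos θ, -sin θ], [sin θ, cos θ]]
A clockwise rotation by 936° is equivalent to a counterclockwise rotation by -936°.
For θ = -936°:
cos(-936°) = -0.8090
sin(-936°) = 0.5878
Result: [[-0.8090, -0.5878], [0.5878, -0.8090]]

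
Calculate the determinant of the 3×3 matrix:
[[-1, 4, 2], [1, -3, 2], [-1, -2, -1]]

Expansion along first row:
det = -1·det([[-3,2],[-2,-1]]) - 4·det([[1,2],[-1,-1]]) + 2·det([[1,-3],[-1,-2]])
    = -1·(-3·-1 - 2·-2) - 4·(1·-1 - 2·-1) + 2·(1·-2 - -3·-1)
    = -1·7 - 4·1 + 2·-5
    = -7 + -4 + -10 = -21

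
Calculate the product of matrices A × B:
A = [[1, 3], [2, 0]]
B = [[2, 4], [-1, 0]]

Matrix multiplication:
C[0][0] = 1×2 + 3×-1 = -1
C[0][1] = 1×4 + 3×0 = 4
C[1][0] = 2×2 + 0×-1 = 4
C[1][1] = 2×4 + 0×0 = 8
Result: [[-1, 4], [4, 8]]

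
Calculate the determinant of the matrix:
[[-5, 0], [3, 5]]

For a 2×2 matrix [[a, b], [c, d]], det = ad - bc
det = (-5)(5) - (0)(3) = -25 - 0 = -25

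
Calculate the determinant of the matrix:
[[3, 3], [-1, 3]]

For a 2×2 matrix [[a, b], [c, d]], det = ad - bc
det = (3)(3) - (3)(-1) = 9 - -3 = 12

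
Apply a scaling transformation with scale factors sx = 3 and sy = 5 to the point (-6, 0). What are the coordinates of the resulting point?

Scaling matrix:
[[3, 0], [0, 5]]
Result: (-6 × 3, 0 × 5) = (-18, 0)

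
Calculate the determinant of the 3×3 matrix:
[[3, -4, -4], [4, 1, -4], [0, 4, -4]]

Expansion along first row:
det = 3·det([[1,-4],[4,-4]]) - -4·det([[4,-4],[0,-4]]) + -4·det([[4,1],[0,4]])
    = 3·(1·-4 - -4·4) - -4·(4·-4 - -4·0) + -4·(4·4 - 1·0)
    = 3·12 - -4·-16 + -4·16
    = 36 + -64 + -64 = -92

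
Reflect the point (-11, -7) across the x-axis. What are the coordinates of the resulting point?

Reflection across x-axis: (-11, -7) → (-11, 7)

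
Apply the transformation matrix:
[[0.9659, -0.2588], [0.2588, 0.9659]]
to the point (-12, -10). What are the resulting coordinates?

Matrix multiplication:
[[0.9659, -0.2588], [0.2588, 0.9659]] × [-12, -10]ᵀ
= [(0.9659)(-12) + (-0.2588)(-10), (0.2588)(-12) + (0.9659)(-10)]ᵀ
= [-9.0028, -12.7646]ᵀ
Result: (-9.0028, -12.7646)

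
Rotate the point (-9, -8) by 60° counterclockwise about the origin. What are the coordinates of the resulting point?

Rotation matrix for 60°: [[cos 60°, -sin 60°], [sin 60°, cos 60°]] ≈ [[0.500000, -0.866025], [0.866025, 0.500000]]
[[0.500000, -0.866025], [0.866025, 0.500000]] × [-9, -8]ᵀ ≈ [2.4282, -11.7942]ᵀ
Result: (2.4282, -11.7942)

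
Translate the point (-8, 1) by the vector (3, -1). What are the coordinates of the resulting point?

Translation by (3, -1) (homogeneous matrix [[1, 0, 3], [0, 1, -1], [0, 0, 1]]):
x' = -8 + 3 = -5
y' = 1 + -1 = 0
Result: (-5, 0)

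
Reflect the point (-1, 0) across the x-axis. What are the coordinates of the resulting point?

Reflection across x-axis: (-1, 0) → (-1, 0)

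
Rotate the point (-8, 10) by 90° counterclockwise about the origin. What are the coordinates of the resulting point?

Rotation matrix for 90°: [[cos 90°, -sin 90°], [sin 90°, cos 90°]] = [[0, -1], [1, 0]]
[[0, -1], [1, 0]] × [-8, 10]ᵀ = [-10, -8]ᵀ
Result: (-10, -8)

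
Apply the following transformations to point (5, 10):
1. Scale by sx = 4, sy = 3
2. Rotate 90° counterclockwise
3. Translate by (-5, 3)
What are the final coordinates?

Step 1: Scale → (20, 30)
Step 2: Rotate 90° → (-30, 20)
Step 3: Translate → (-35, 23)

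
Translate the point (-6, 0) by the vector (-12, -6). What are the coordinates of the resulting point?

Translation by (-12, -6) (homogeneous matrix [[1, 0, -12], [0, 1, -6], [0, 0, 1]]):
x' = -6 + -12 = -18
y' = 0 + -6 = -6
Result: (-18, -6)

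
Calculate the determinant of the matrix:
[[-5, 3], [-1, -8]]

For a 2×2 matrix [[a, b], [c, d]], det = ad - bc
det = (-5)(-8) - (3)(-1) = 40 - -3 = 43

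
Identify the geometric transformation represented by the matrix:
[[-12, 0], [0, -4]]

This matrix represents: non-uniform scaling by sx = -12, sy = -4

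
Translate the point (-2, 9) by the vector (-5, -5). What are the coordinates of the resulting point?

Translation by (-5, -5) (homogeneous matrix [[1, 0, -5], [0, 1, -5], [0, 0, 1]]):
x' = -2 + -5 = -7
y' = 9 + -5 = 4
Result: (-7, 4)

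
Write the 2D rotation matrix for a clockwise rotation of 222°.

Rotation matrix formula: [[cos θ, -sin θ], [sin θ, cos θ]]
A clockwise rotation by 222° is equivalent to a counterclockwise rotation by -222°.
For θ = -222°:
cos(-222°) = -0.7431
sin(-222°) = 0.6691
Result: [[-0.7431, -0.6691], [0.6691, -0.7431]]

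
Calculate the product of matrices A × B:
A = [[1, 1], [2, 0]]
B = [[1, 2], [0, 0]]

Matrix multiplication:
C[0][0] = 1×1 + 1×0 = 1
C[0][1] = 1×2 + 1×0 = 2
C[1][0] = 2×1 + 0×0 = 2
C[1][1] = 2×2 + 0×0 = 4
Result: [[1, 2], [2, 4]]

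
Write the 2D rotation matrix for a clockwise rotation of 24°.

Rotation matrix formula: [[cos θ, -sin θ], [sin θ, cos θ]]
A clockwise rotation by 24° is equivalent to a counterclockwise rotation by -24°.
For θ = -24°:
cos(-24°) = 0.9135
sin(-24°) = -0.4067
Result: [[0.9135, 0.4067], [-0.4067, 0.9135]]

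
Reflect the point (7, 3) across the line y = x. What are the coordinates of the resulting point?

Reflection across line y = x: (7, 3) → (3, 7)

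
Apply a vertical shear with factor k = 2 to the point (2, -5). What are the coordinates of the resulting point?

Shear matrix for vertical shear with factor k = 2:
[[1, 0], [2, 1]]
Result: (2, -5) → (2, -1)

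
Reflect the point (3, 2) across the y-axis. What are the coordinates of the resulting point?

Reflection across y-axis: (3, 2) → (-3, 2)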